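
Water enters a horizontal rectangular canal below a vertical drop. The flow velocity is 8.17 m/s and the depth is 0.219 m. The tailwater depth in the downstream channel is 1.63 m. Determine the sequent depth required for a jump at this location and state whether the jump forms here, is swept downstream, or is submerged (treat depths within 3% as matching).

Fr₁ = V₁/√(g·y₁) = 8.17/√(9.81×0.219) = 5.57.
From the momentum equation for a rectangular channel, y₂/y₁ = ½[√(1 + 8Fr₁²) − 1] = ½[√249.6 − 1] = 7.40.
y₂ = 7.40 × 0.219 = 1.62 m.
Tailwater y_tw = 1.63 m: y_tw ≈ y₂, so the jump forms here.

y₂ = 1.62 m; the jump forms here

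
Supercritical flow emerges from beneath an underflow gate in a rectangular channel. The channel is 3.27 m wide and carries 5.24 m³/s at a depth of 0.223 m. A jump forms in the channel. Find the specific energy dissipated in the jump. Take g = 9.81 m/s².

q = Q/b = 5.24/3.27 = 1.60 m²/s; V₁ = q/y₁ = 7.19 m/s. Fr₁ = V₁/√(g·y₁) = 4.86.
Conjugate-depth relation: y₂/y₁ = ½[√(1 + 8Fr₁²) − 1] = ½[√189.8 − 1] = 6.39.
y₂ = 6.39 × 0.223 = 1.42 m.
V₂ = q/y₂ = 1.60/1.42 = 1.12 m/s. E₁ = y₁ + V₁²/2g = 2.85 m; E₂ = y₂ + V₂²/2g = 1.49 m. ΔE = E₁ − E₂ = 1.37 m.

ΔE = 1.37 m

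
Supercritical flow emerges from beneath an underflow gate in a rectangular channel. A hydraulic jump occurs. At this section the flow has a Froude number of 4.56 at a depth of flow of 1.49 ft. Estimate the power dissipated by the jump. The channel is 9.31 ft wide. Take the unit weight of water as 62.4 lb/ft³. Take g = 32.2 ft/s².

Fr₁ = 4.56 (given).
Sequent-depth ratio: y₂/y₁ = ½[√(1 + 8Fr₁²) − 1] = ½[√167.3 − 1] = 5.97.
y₂ = 5.97 × 1.49 = 8.89 ft.
V₁ = Fr₁·√(g·y₁) = 4.56×√(32.2×1.49) = 31.6 ft/s; q = V₁·y₁ = 47.1 ft²/s. V₂ = q/y₂ = 47.1/8.89 = 5.29 ft/s. E₁ = y₁ + V₁²/2g = 17.0 ft; E₂ = y₂ + V₂²/2g = 9.33 ft. ΔE = E₁ − E₂ = 7.65 ft.
Q = q·b = 47.1 × 9.31 = 438 cfs. P = γ·Q·ΔE/550 = 62.4 × 438 × 7.65 / 550 = 380 hp.

P = 380 hp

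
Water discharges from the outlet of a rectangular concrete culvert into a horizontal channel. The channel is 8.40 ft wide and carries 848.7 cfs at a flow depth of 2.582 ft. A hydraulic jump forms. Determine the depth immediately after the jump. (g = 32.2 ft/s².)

q = Q/b = 848.7/8.40 = 101.0 ft²/s; V₁ = q/y₁ = 39.13 ft/s. Fr₁ = V₁/√(g·y₁) = 4.292.
Bélanger equation: y₂/y₁ = ½[√(1 + 8Fr₁²) − 1] = ½[√148.34 − 1] = 5.590.
y₂ = 5.590 × 2.582 = 14.43 ft.

y₂ = 14.43 ft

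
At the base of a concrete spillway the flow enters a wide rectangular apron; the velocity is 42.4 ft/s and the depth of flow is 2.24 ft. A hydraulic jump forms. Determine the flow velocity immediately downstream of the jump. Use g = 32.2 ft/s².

V₂ = 6.45 ft/s

Fr₁ = V₁/√(g·y₁) = 42.4/√(32.2×2.24) = 4.99.
Sequent-depth ratio: y₂/y₁ = ½[√(1 + 8Fr₁²) − 1] = ½[√200.4 − 1] = 6.58.
y₂ = 6.58 × 2.24 = 14.7 ft.
q = V₁·y₁ = 42.4 × 2.24 = 95.0 ft²/s.
V₂ = q/y₂ = 95.0/14.7 = 6.45 ft/s.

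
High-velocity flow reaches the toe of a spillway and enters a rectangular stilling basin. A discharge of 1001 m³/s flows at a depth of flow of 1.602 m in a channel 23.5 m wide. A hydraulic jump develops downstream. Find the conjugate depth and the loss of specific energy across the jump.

q = Q/b = 1001/23.5 = 42.60 m²/s; V₁ = q/y₁ = 26.59 m/s. Fr₁ = V₁/√(g·y₁) = 6.707.
From the momentum equation for a rectangular channel, y₂/y₁ = ½[√(1 + 8Fr₁²) − 1] = ½[√360.89 − 1] = 8.999.
y₂ = 8.999 × 1.602 = 14.42 m.
Head loss: ΔE = (y₂ − y₁)³/(4y₁y₂) = (14.42 − 1.602)³/(4×1.602×14.42) = 2104/92.38 = 22.78 m.

y₂ = 14.42 m; ΔE = 22.78 m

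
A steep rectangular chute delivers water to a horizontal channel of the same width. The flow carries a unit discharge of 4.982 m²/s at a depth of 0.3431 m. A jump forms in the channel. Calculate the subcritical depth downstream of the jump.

V₁ = q/y₁ = 4.982/0.3431 = 14.52 m/s. Fr₁ = V₁/√(g·y₁) = 14.52/√(9.81×0.3431) = 7.915.
From the momentum equation for a rectangular channel, y₂/y₁ = ½[√(1 + 8Fr₁²) − 1] = ½[√502.15 − 1] = 10.70.
y₂ = 10.70 × 0.3431 = 3.673 m.

y₂ = 3.673 m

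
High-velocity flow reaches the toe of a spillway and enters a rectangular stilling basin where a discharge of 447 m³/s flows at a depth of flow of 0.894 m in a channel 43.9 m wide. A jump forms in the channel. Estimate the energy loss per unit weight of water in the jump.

q = Q/b = 447/43.9 = 10.2 m²/s; V₁ = q/y₁ = 11.4 m/s. Fr₁ = V₁/√(g·y₁) = 3.85.
From the momentum equation for a rectangular channel, y₂/y₁ = ½[√(1 + 8Fr₁²) − 1] = ½[√119.3 − 1] = 4.96.
y₂ = 4.96 × 0.894 = 4.44 m.
Head loss: ΔE = (y₂ − y₁)³/(4y₁y₂) = (4.44 − 0.894)³/(4×0.894×4.44) = 44.4/15.9 = 2.80 m.

ΔE = 2.80 m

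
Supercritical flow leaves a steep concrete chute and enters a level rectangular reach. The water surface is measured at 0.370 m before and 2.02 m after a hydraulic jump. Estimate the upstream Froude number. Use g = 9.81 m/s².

For a rectangular channel the momentum equation gives q² = ½·g·y₁·y₂·(y₁ + y₂) = ½×9.81×0.370×2.02×2.39 = 8.76.
q = √8.76 = 2.96 m²/s.
V₁ = q/y₁ = 8.00 m/s; Fr₁ = V₁/√(g·y₁) = 4.20.

Fr₁ = 4.20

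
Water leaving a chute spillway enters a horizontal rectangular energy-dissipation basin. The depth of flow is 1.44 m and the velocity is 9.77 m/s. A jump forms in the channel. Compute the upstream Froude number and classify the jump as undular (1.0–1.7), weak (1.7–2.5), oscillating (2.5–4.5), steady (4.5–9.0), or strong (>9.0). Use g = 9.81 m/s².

Fr₁ = V₁/√(g·y₁) = 9.77/√(9.81×1.44) = 2.60.
Fr₁ = 2.60 lies in the oscillating range.

Fr₁ = 2.60; oscillating jump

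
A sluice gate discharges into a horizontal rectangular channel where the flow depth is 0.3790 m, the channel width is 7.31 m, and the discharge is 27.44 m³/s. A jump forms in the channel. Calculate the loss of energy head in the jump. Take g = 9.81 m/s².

q = Q/b = 27.44/7.31 = 3.754 m²/s; V₁ = q/y₁ = 9.904 m/s. Fr₁ = V₁/√(g·y₁) = 5.137.
Sequent-depth ratio: y₂/y₁ = ½[√(1 + 8Fr₁²) − 1] = ½[√212.08 − 1] = 6.781.
y₂ = 6.781 × 0.3790 = 2.570 m.
V₂ = q/y₂ = 3.754/2.570 = 1.461 m/s. E₁ = y₁ + V₁²/2g = 5.379 m; E₂ = y₂ + V₂²/2g = 2.679 m. ΔE = E₁ − E₂ = 2.700 m.

ΔE = 2.700 m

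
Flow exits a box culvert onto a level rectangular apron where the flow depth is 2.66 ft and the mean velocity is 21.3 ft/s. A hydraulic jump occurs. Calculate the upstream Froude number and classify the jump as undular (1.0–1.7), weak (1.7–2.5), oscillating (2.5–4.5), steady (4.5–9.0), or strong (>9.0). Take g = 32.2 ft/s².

Fr₁ = 2.30; weak jump

Fr₁ = V₁/√(g·y₁) = 21.3/√(32.2×2.66) = 2.30.
Fr₁ = 2.30 lies in the weak range.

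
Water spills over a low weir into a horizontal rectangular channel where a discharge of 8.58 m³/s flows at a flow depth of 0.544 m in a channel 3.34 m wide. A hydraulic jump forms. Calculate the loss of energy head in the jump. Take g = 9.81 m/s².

ΔE = 0.165 m

q = Q/b = 8.58/3.34 = 2.57 m²/s; V₁ = q/y₁ = 4.72 m/s. Fr₁ = V₁/√(g·y₁) = 2.04.
By Bélanger, y₂/y₁ = ½[√(1 + 8Fr₁²) − 1] = ½[√34.43 − 1] = 2.43.
y₂ = 2.43 × 0.544 = 1.32 m.
Head loss: ΔE = (y₂ − y₁)³/(4y₁y₂) = (1.32 − 0.544)³/(4×0.544×1.32) = 0.474/2.88 = 0.165 m.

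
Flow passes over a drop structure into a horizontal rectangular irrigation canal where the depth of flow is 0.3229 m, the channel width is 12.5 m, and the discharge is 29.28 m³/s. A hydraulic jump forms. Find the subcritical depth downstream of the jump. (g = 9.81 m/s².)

y₂ = 1.707 m

q = Q/b = 29.28/12.5 = 2.342 m²/s; V₁ = q/y₁ = 7.254 m/s. Fr₁ = V₁/√(g·y₁) = 4.076.
By Bélanger, y₂/y₁ = ½[√(1 + 8Fr₁²) − 1] = ½[√133.90 − 1] = 5.286.
y₂ = 5.286 × 0.3229 = 1.707 m.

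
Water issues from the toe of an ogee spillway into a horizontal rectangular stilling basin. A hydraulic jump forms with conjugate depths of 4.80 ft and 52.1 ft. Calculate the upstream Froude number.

For a rectangular channel the momentum equation gives q² = ½·g·y₁·y₂·(y₁ + y₂) = ½×32.2×4.80×52.1×56.9 = 229096.
q = √229096 = 479 ft²/s.
V₁ = q/y₁ = 99.7 ft/s; Fr₁ = V₁/√(g·y₁) = 8.02.

Fr₁ = 8.02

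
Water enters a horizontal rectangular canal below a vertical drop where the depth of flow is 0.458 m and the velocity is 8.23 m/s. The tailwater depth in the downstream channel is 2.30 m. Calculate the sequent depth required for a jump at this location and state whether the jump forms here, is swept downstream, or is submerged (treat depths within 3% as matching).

y₂ = 2.30 m; the jump forms here

Fr₁ = V₁/√(g·y₁) = 8.23/√(9.81×0.458) = 3.88.
Sequent-depth ratio: y₂/y₁ = ½[√(1 + 8Fr₁²) − 1] = ½[√121.6 − 1] = 5.01.
y₂ = 5.01 × 0.458 = 2.30 m.
Tailwater y_tw = 2.30 m: y_tw ≈ y₂, so the jump forms here.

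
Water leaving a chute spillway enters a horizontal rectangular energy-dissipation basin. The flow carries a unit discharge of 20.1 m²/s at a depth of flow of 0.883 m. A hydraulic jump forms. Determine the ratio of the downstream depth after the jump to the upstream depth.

V₁ = q/y₁ = 20.1/0.883 = 22.8 m/s. Fr₁ = V₁/√(g·y₁) = 22.8/√(9.81×0.883) = 7.73.
Sequent-depth ratio: y₂/y₁ = ½[√(1 + 8Fr₁²) − 1] = ½[√479.6 − 1] = 10.4.

y₂/y₁ = 10.4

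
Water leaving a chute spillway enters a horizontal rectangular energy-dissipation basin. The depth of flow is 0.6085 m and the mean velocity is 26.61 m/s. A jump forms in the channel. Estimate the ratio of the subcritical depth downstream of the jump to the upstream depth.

y₂/y₁ = 14.91

Fr₁ = V₁/√(g·y₁) = 26.61/√(9.81×0.6085) = 10.89.
From the momentum equation for a rectangular channel, y₂/y₁ = ½[√(1 + 8Fr₁²) − 1] = ½[√949.96 − 1] = 14.91.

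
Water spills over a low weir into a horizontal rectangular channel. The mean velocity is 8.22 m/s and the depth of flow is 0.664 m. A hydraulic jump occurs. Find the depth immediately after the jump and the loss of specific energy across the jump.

Fr₁ = V₁/√(g·y₁) = 8.22/√(9.81×0.664) = 3.22.
Sequent-depth ratio: y₂/y₁ = ½[√(1 + 8Fr₁²) − 1] = ½[√83.98 − 1] = 4.08.
y₂ = 4.08 × 0.664 = 2.71 m.
Head loss: ΔE = (y₂ − y₁)³/(4y₁y₂) = (2.71 − 0.664)³/(4×0.664×2.71) = 8.57/7.20 = 1.19 m.

y₂ = 2.71 m; ΔE = 1.19 m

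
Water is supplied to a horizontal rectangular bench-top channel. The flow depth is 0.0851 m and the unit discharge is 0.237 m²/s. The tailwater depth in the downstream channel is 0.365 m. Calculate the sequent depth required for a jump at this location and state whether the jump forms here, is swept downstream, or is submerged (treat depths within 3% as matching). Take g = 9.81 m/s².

V₁ = q/y₁ = 0.237/0.0851 = 2.78 m/s. Fr₁ = V₁/√(g·y₁) = 2.78/√(9.81×0.0851) = 3.05.
From the momentum equation for a rectangular channel, y₂/y₁ = ½[√(1 + 8Fr₁²) − 1] = ½[√75.32 − 1] = 3.84.
y₂ = 3.84 × 0.0851 = 0.327 m.
Tailwater y_tw = 0.365 m: y_tw > y₂, so the jump is submerged.

y₂ = 0.327 m; the jump is submerged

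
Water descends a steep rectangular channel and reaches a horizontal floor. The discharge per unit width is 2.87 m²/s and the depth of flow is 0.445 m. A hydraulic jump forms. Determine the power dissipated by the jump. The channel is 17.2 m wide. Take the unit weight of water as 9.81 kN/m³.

V₁ = q/y₁ = 2.87/0.445 = 6.45 m/s. Fr₁ = V₁/√(g·y₁) = 6.45/√(9.81×0.445) = 3.09.
By Bélanger, y₂/y₁ = ½[√(1 + 8Fr₁²) − 1] = ½[√77.23 − 1] = 3.89.
y₂ = 3.89 × 0.445 = 1.73 m.
V₂ = q/y₂ = 2.87/1.73 = 1.66 m/s. E₁ = y₁ + V₁²/2g = 2.57 m; E₂ = y₂ + V₂²/2g = 1.87 m. ΔE = E₁ − E₂ = 0.692 m.
Q = q·b = 2.87 × 17.2 = 49.4 m³/s. P = γ·Q·ΔE = 9.81 × 49.4 × 0.692 = 335 kW.

P = 335 kW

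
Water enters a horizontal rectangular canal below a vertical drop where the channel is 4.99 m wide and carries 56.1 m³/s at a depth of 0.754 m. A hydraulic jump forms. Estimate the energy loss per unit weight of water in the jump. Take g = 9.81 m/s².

ΔE = 6.39 m

q = Q/b = 56.1/4.99 = 11.2 m²/s; V₁ = q/y₁ = 14.9 m/s. Fr₁ = V₁/√(g·y₁) = 5.48.
Bélanger equation: y₂/y₁ = ½[√(1 + 8Fr₁²) − 1] = ½[√241.5 − 1] = 7.27.
y₂ = 7.27 × 0.754 = 5.48 m.
Head loss: ΔE = (y₂ − y₁)³/(4y₁y₂) = (5.48 − 0.754)³/(4×0.754×5.48) = 106/16.5 = 6.39 m.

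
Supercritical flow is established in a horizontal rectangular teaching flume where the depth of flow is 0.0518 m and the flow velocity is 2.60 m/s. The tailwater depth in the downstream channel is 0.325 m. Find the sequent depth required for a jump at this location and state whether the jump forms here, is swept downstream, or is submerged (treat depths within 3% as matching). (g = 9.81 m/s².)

Fr₁ = V₁/√(g·y₁) = 2.60/√(9.81×0.0518) = 3.65.
From the momentum equation for a rectangular channel, y₂/y₁ = ½[√(1 + 8Fr₁²) − 1] = ½[√107.4 − 1] = 4.68.
y₂ = 4.68 × 0.0518 = 0.243 m.
Tailwater y_tw = 0.325 m: y_tw > y₂, so the jump is submerged.

y₂ = 0.243 m; the jump is submerged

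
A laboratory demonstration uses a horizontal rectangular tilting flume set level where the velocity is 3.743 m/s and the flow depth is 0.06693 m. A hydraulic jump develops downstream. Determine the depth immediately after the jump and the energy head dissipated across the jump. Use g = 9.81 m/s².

y₂ = 0.4050 m; ΔE = 0.3565 m

Fr₁ = V₁/√(g·y₁) = 3.743/√(9.81×0.06693) = 4.619.
Conjugate-depth relation: y₂/y₁ = ½[√(1 + 8Fr₁²) − 1] = ½[√171.70 − 1] = 6.052.
y₂ = 6.052 × 0.06693 = 0.4050 m.
Head loss: ΔE = (y₂ − y₁)³/(4y₁y₂) = (0.4050 − 0.06693)³/(4×0.06693×0.4050) = 0.03865/0.1084 = 0.3565 m.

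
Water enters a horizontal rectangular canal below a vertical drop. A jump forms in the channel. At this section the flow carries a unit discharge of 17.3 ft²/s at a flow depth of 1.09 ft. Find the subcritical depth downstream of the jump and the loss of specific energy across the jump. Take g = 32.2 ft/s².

y₂ = 3.62 ft; ΔE = 1.03 ft

V₁ = q/y₁ = 17.3/1.09 = 15.9 ft/s. Fr₁ = V₁/√(g·y₁) = 15.9/√(32.2×1.09) = 2.68.
Sequent-depth ratio: y₂/y₁ = ½[√(1 + 8Fr₁²) − 1] = ½[√58.42 − 1] = 3.32.
y₂ = 3.32 × 1.09 = 3.62 ft.
V₂ = q/y₂ = 17.3/3.62 = 4.78 ft/s. E₁ = y₁ + V₁²/2g = 5.00 ft; E₂ = y₂ + V₂²/2g = 3.98 ft. ΔE = E₁ − E₂ = 1.03 ft.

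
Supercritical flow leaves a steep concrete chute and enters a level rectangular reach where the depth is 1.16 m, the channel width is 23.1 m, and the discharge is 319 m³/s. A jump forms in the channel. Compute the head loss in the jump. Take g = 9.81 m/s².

ΔE = 2.79 m

q = Q/b = 319/23.1 = 13.8 m²/s; V₁ = q/y₁ = 11.9 m/s. Fr₁ = V₁/√(g·y₁) = 3.53.
Bélanger equation: y₂/y₁ = ½[√(1 + 8Fr₁²) − 1] = ½[√100.6 − 1] = 4.52.
y₂ = 4.52 × 1.16 = 5.24 m.
Head loss: ΔE = (y₂ − y₁)³/(4y₁y₂) = (5.24 − 1.16)³/(4×1.16×5.24) = 67.8/24.3 = 2.79 m.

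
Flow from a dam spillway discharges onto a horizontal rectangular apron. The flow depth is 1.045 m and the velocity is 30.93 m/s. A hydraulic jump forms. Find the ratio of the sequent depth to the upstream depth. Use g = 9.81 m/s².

Fr₁ = V₁/√(g·y₁) = 30.93/√(9.81×1.045) = 9.660.
Conjugate-depth relation: y₂/y₁ = ½[√(1 + 8Fr₁²) − 1] = ½[√747.56 − 1] = 13.17.

y₂/y₁ = 13.17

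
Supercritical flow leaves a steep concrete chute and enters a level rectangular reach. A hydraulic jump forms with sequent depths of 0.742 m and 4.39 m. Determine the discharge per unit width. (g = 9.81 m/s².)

For a rectangular channel the momentum equation gives q² = ½·g·y₁·y₂·(y₁ + y₂) = ½×9.81×0.742×4.39×5.13 = 82.0.
q = √82.0 = 9.06 m²/s.

q = 9.06 m²/s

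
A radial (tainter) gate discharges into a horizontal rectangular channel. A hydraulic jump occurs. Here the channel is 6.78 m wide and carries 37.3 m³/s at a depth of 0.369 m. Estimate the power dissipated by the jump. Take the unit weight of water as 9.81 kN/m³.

P = 2813 kW

q = Q/b = 37.3/6.78 = 5.50 m²/s; V₁ = q/y₁ = 14.9 m/s. Fr₁ = V₁/√(g·y₁) = 7.84.
By Bélanger, y₂/y₁ = ½[√(1 + 8Fr₁²) − 1] = ½[√492.2 − 1] = 10.6.
y₂ = 10.6 × 0.369 = 3.91 m.
V₂ = q/y₂ = 5.50/3.91 = 1.41 m/s. E₁ = y₁ + V₁²/2g = 11.7 m; E₂ = y₂ + V₂²/2g = 4.01 m. ΔE = E₁ − E₂ = 7.69 m.
P = γ·Q·ΔE = 9.81 × 37.3 × 7.69 = 2813 kW.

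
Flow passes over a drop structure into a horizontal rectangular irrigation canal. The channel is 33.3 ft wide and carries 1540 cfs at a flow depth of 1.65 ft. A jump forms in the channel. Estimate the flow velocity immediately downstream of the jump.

q = Q/b = 1540/33.3 = 46.2 ft²/s; V₁ = q/y₁ = 28.0 ft/s. Fr₁ = V₁/√(g·y₁) = 3.85.
Sequent-depth ratio: y₂/y₁ = ½[√(1 + 8Fr₁²) − 1] = ½[√119.3 − 1] = 4.96.
y₂ = 4.96 × 1.65 = 8.19 ft.
V₂ = q/y₂ = 46.2/8.19 = 5.65 ft/s.

V₂ = 5.65 ft/s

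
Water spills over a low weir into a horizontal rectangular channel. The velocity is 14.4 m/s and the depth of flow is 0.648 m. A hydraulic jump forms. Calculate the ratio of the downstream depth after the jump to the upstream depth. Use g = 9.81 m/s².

Fr₁ = V₁/√(g·y₁) = 14.4/√(9.81×0.648) = 5.71.
Bélanger equation: y₂/y₁ = ½[√(1 + 8Fr₁²) − 1] = ½[√262.0 − 1] = 7.59.

y₂/y₁ = 7.59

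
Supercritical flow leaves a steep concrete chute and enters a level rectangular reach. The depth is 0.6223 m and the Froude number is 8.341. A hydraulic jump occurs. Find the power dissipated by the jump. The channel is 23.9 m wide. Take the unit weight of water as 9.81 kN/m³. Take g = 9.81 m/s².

Fr₁ = 8.341 (given).
Conjugate-depth relation: y₂/y₁ = ½[√(1 + 8Fr₁²) − 1] = ½[√557.58 − 1] = 11.31.
y₂ = 11.31 × 0.6223 = 7.036 m.
V₁ = Fr₁·√(g·y₁) = 8.341×√(9.81×0.6223) = 20.61 m/s; q = V₁·y₁ = 12.82 m²/s. V₂ = q/y₂ = 12.82/7.036 = 1.823 m/s. E₁ = y₁ + V₁²/2g = 22.27 m; E₂ = y₂ + V₂²/2g = 7.205 m. ΔE = E₁ − E₂ = 15.06 m.
Q = q·b = 12.82 × 23.9 = 306.5 m³/s. P = γ·Q·ΔE = 9.81 × 306.5 × 15.06 = 45297 kW.

P = 45297 kW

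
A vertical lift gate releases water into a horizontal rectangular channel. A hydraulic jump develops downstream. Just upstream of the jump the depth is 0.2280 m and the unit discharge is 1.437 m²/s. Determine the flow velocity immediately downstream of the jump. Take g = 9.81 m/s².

V₂ = 1.150 m/s

V₁ = q/y₁ = 1.437/0.2280 = 6.303 m/s. Fr₁ = V₁/√(g·y₁) = 6.303/√(9.81×0.2280) = 4.214.
Conjugate-depth relation: y₂/y₁ = ½[√(1 + 8Fr₁²) − 1] = ½[√143.08 − 1] = 5.481.
y₂ = 5.481 × 0.2280 = 1.250 m.
V₂ = q/y₂ = 1.437/1.250 = 1.150 m/s.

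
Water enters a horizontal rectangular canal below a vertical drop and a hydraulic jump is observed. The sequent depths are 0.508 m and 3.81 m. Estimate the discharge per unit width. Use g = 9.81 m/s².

q = 6.40 m²/s

For a rectangular channel the momentum equation gives q² = ½·g·y₁·y₂·(y₁ + y₂) = ½×9.81×0.508×3.81×4.32 = 41.0.
q = √41.0 = 6.40 m²/s.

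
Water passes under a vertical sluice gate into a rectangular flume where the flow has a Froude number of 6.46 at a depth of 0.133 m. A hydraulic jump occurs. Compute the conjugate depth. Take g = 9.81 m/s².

y₂ = 1.15 m

Fr₁ = 6.46 (given).
By Bélanger, y₂/y₁ = ½[√(1 + 8Fr₁²) − 1] = ½[√334.9 − 1] = 8.65.
y₂ = 8.65 × 0.133 = 1.15 m.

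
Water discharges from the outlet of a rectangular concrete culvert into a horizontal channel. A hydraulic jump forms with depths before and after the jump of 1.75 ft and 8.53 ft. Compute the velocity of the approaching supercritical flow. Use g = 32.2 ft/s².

V₁ = 28.4 ft/s

For a rectangular channel the momentum equation gives q² = ½·g·y₁·y₂·(y₁ + y₂) = ½×32.2×1.75×8.53×10.3 = 2471.
q = √2471 = 49.7 ft²/s.
V₁ = q/y₁ = 49.7/1.75 = 28.4 ft/s.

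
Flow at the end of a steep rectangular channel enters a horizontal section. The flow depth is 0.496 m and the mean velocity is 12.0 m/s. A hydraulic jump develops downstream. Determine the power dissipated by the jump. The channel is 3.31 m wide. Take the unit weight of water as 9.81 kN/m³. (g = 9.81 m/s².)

P = 796 kW

Fr₁ = V₁/√(g·y₁) = 12.0/√(9.81×0.496) = 5.44.
Bélanger equation: y₂/y₁ = ½[√(1 + 8Fr₁²) − 1] = ½[√237.8 − 1] = 7.21.
y₂ = 7.21 × 0.496 = 3.58 m.
Head loss: ΔE = (y₂ − y₁)³/(4y₁y₂) = (3.58 − 0.496)³/(4×0.496×3.58) = 29.2/7.09 = 4.12 m.
q = V₁·y₁ = 12.0 × 0.496 = 5.95 m²/s. Q = q·b = 5.95 × 3.31 = 19.7 m³/s. P = γ·Q·ΔE = 9.81 × 19.7 × 4.12 = 796 kW.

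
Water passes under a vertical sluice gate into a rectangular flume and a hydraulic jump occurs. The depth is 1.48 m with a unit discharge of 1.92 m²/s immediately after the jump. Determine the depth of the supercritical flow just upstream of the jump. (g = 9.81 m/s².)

y₁ = 0.287 m

V₂ = q/y₂ = 1.92/1.48 = 1.30 m/s; Fr₂ = V₂/√(g·y₂) = 0.340.
The Bélanger relation is symmetric: y₁/y₂ = ½[√(1 + 8Fr₂²) − 1] = ½[√1.927 − 1] = 0.194.
y₁ = 0.194 × 1.48 = 0.287 m.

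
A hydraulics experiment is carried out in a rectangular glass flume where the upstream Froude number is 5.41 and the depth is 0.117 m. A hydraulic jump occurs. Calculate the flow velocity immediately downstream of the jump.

Fr₁ = 5.41 (given).
Bélanger equation: y₂/y₁ = ½[√(1 + 8Fr₁²) − 1] = ½[√235.1 − 1] = 7.17.
y₂ = 7.17 × 0.117 = 0.839 m.
V₁ = Fr₁·√(g·y₁) = 5.41×√(9.81×0.117) = 5.80 m/s; q = V₁·y₁ = 0.678 m²/s.
V₂ = q/y₂ = 0.678/0.839 = 0.809 m/s.

V₂ = 0.809 m/s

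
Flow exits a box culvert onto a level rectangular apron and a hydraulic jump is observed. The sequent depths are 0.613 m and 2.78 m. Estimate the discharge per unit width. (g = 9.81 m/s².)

For a rectangular channel the momentum equation gives q² = ½·g·y₁·y₂·(y₁ + y₂) = ½×9.81×0.613×2.78×3.39 = 28.4.
q = √28.4 = 5.33 m²/s.

q = 5.33 m²/s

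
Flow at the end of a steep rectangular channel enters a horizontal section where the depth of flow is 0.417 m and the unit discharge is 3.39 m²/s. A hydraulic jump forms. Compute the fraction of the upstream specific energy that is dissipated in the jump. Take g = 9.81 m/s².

V₁ = q/y₁ = 3.39/0.417 = 8.13 m/s. Fr₁ = V₁/√(g·y₁) = 8.13/√(9.81×0.417) = 4.02.
Sequent-depth ratio: y₂/y₁ = ½[√(1 + 8Fr₁²) − 1] = ½[√130.2 − 1] = 5.21.
y₂ = 5.21 × 0.417 = 2.17 m.
E₁ = y₁ + V₁²/2g = 3.79 m. ΔE = (y₂ − y₁)³/(4y₁y₂) = 1.49 m. ΔE/E₁ = 1.49/3.79 = 0.394.

ΔE/E₁ = 0.394 (39.4%)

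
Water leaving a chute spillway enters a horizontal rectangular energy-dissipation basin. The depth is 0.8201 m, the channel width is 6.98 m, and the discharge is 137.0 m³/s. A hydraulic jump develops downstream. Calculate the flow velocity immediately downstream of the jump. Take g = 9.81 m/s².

V₂ = 2.091 m/s

q = Q/b = 137.0/6.98 = 19.63 m²/s; V₁ = q/y₁ = 23.93 m/s. Fr₁ = V₁/√(g·y₁) = 8.438.
Bélanger equation: y₂/y₁ = ½[√(1 + 8Fr₁²) − 1] = ½[√570.57 − 1] = 11.44.
y₂ = 11.44 × 0.8201 = 9.385 m.
V₂ = q/y₂ = 19.63/9.385 = 2.091 m/s.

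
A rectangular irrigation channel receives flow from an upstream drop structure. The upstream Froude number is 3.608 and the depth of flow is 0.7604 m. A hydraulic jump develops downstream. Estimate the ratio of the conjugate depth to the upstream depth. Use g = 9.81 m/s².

y₂/y₁ = 4.627

Fr₁ = 3.608 (given).
Bélanger equation: y₂/y₁ = ½[√(1 + 8Fr₁²) − 1] = ½[√105.14 − 1] = 4.627.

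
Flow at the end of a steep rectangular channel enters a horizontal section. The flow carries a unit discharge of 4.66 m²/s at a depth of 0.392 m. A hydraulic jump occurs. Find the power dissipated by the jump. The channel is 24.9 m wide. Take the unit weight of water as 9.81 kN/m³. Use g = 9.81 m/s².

V₁ = q/y₁ = 4.66/0.392 = 11.9 m/s. Fr₁ = V₁/√(g·y₁) = 11.9/√(9.81×0.392) = 6.06.
Sequent-depth ratio: y₂/y₁ = ½[√(1 + 8Fr₁²) − 1] = ½[√295.0 − 1] = 8.09.
y₂ = 8.09 × 0.392 = 3.17 m.
Head loss: ΔE = (y₂ − y₁)³/(4y₁y₂) = (3.17 − 0.392)³/(4×0.392×3.17) = 21.4/4.97 = 4.31 m.
Q = q·b = 4.66 × 24.9 = 116 m³/s. P = γ·Q·ΔE = 9.81 × 116 × 4.31 = 4911 kW.

P = 4911 kW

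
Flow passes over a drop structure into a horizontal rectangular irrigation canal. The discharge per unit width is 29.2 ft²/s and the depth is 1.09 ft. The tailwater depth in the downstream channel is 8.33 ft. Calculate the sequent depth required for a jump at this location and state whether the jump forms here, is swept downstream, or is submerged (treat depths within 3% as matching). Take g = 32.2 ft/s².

y₂ = 6.45 ft; the jump is submerged

V₁ = q/y₁ = 29.2/1.09 = 26.8 ft/s. Fr₁ = V₁/√(g·y₁) = 26.8/√(32.2×1.09) = 4.52.
By Bélanger, y₂/y₁ = ½[√(1 + 8Fr₁²) − 1] = ½[√164.6 − 1] = 5.91.
y₂ = 5.91 × 1.09 = 6.45 ft.
Tailwater y_tw = 8.33 ft: y_tw > y₂, so the jump is submerged.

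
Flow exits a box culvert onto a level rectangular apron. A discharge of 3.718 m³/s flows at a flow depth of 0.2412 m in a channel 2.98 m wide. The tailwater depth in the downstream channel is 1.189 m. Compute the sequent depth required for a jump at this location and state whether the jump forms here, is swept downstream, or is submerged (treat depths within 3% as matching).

y₂ = 1.033 m; the jump is submerged

q = Q/b = 3.718/2.98 = 1.248 m²/s; V₁ = q/y₁ = 5.173 m/s. Fr₁ = V₁/√(g·y₁) = 3.363.
Conjugate-depth relation: y₂/y₁ = ½[√(1 + 8Fr₁²) − 1] = ½[√91.464 − 1] = 4.282.
y₂ = 4.282 × 0.2412 = 1.033 m.
Tailwater y_tw = 1.189 m: y_tw > y₂, so the jump is submerged.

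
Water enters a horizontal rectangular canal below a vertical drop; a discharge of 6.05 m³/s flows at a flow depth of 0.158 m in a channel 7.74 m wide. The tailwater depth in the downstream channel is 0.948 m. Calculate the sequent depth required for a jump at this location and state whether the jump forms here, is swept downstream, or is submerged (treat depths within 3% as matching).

y₂ = 0.812 m; the jump is submerged

q = Q/b = 6.05/7.74 = 0.782 m²/s; V₁ = q/y₁ = 4.95 m/s. Fr₁ = V₁/√(g·y₁) = 3.97.
Bélanger equation: y₂/y₁ = ½[√(1 + 8Fr₁²) − 1] = ½[√127.3 − 1] = 5.14.
y₂ = 5.14 × 0.158 = 0.812 m.
Tailwater y_tw = 0.948 m: y_tw > y₂, so the jump is submerged.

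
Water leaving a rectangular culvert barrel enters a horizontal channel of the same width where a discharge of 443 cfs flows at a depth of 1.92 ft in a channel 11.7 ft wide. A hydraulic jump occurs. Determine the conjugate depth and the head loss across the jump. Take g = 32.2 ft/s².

y₂ = 5.92 ft; ΔE = 1.41 ft

q = Q/b = 443/11.7 = 37.9 ft²/s; V₁ = q/y₁ = 19.7 ft/s. Fr₁ = V₁/√(g·y₁) = 2.51.
By Bélanger, y₂/y₁ = ½[√(1 + 8Fr₁²) − 1] = ½[√51.32 − 1] = 3.08.
y₂ = 3.08 × 1.92 = 5.92 ft.
Head loss: ΔE = (y₂ − y₁)³/(4y₁y₂) = (5.92 − 1.92)³/(4×1.92×5.92) = 63.9/45.4 = 1.41 ft.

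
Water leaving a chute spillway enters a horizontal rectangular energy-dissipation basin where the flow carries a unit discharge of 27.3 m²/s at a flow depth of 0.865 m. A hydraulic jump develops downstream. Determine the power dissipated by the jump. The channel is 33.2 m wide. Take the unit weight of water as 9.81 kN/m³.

V₁ = q/y₁ = 27.3/0.865 = 31.6 m/s. Fr₁ = V₁/√(g·y₁) = 31.6/√(9.81×0.865) = 10.8.
By Bélanger, y₂/y₁ = ½[√(1 + 8Fr₁²) − 1] = ½[√940.1 − 1] = 14.8.
y₂ = 14.8 × 0.865 = 12.8 m.
Head loss: ΔE = (y₂ − y₁)³/(4y₁y₂) = (12.8 − 0.865)³/(4×0.865×12.8) = 1712/44.4 = 38.6 m.
Q = q·b = 27.3 × 33.2 = 906 m³/s. P = γ·Q·ΔE = 9.81 × 906 × 38.6 = 342981 kW.

P = 342981 kW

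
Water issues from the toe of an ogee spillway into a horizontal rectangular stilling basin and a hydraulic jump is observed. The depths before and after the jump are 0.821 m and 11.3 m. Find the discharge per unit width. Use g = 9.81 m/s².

q = 23.5 m²/s

For a rectangular channel the momentum equation gives q² = ½·g·y₁·y₂·(y₁ + y₂) = ½×9.81×0.821×11.3×12.1 = 552.
q = √552 = 23.5 m²/s.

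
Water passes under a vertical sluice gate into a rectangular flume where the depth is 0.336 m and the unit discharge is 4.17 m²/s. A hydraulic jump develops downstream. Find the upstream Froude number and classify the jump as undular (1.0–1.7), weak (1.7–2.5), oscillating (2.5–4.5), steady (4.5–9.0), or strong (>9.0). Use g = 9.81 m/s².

V₁ = q/y₁ = 4.17/0.336 = 12.4 m/s. Fr₁ = V₁/√(g·y₁) = 12.4/√(9.81×0.336) = 6.84.
Fr₁ = 6.84 lies in the steady range.

Fr₁ = 6.84; steady jump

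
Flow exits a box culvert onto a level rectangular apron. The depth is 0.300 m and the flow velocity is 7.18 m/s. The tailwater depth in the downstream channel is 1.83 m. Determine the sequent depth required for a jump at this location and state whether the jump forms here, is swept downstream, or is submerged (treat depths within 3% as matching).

Fr₁ = V₁/√(g·y₁) = 7.18/√(9.81×0.300) = 4.19.
From the momentum equation for a rectangular channel, y₂/y₁ = ½[√(1 + 8Fr₁²) − 1] = ½[√141.1 − 1] = 5.44.
y₂ = 5.44 × 0.300 = 1.63 m.
Tailwater y_tw = 1.83 m: y_tw > y₂, so the jump is submerged.

y₂ = 1.63 m; the jump is submerged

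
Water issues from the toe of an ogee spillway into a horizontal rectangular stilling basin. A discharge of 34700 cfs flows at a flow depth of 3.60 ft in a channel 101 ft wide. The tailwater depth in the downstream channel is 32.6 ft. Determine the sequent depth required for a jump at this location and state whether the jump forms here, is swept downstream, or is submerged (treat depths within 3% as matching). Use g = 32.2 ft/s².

y₂ = 43.4 ft; the jump is swept downstream

q = Q/b = 34700/101 = 344 ft²/s; V₁ = q/y₁ = 95.4 ft/s. Fr₁ = V₁/√(g·y₁) = 8.86.
From the momentum equation for a rectangular channel, y₂/y₁ = ½[√(1 + 8Fr₁²) − 1] = ½[√629.6 − 1] = 12.0.
y₂ = 12.0 × 3.60 = 43.4 ft.
Tailwater y_tw = 32.6 ft: y_tw < y₂, so the jump is swept downstream.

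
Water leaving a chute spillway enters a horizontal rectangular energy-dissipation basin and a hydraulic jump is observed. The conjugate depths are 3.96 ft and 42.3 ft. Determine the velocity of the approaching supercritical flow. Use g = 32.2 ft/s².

V₁ = 89.2 ft/s

For a rectangular channel the momentum equation gives q² = ½·g·y₁·y₂·(y₁ + y₂) = ½×32.2×3.96×42.3×46.3 = 124758.
q = √124758 = 353 ft²/s.
V₁ = q/y₁ = 353/3.96 = 89.2 ft/s.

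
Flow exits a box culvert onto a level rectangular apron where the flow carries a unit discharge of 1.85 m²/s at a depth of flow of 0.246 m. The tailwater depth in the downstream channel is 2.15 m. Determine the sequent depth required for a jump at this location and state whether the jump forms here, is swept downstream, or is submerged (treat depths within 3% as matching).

V₁ = q/y₁ = 1.85/0.246 = 7.52 m/s. Fr₁ = V₁/√(g·y₁) = 7.52/√(9.81×0.246) = 4.84.
Bélanger equation: y₂/y₁ = ½[√(1 + 8Fr₁²) − 1] = ½[√188.5 − 1] = 6.36.
y₂ = 6.36 × 0.246 = 1.57 m.
Tailwater y_tw = 2.15 m: y_tw > y₂, so the jump is submerged.

y₂ = 1.57 m; the jump is submerged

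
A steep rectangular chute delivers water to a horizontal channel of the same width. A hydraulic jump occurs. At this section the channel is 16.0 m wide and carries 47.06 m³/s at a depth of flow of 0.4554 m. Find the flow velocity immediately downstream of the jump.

V₂ = 1.677 m/s

q = Q/b = 47.06/16.0 = 2.941 m²/s; V₁ = q/y₁ = 6.459 m/s. Fr₁ = V₁/√(g·y₁) = 3.056.
Conjugate-depth relation: y₂/y₁ = ½[√(1 + 8Fr₁²) − 1] = ½[√75.697 − 1] = 3.850.
y₂ = 3.850 × 0.4554 = 1.753 m.
V₂ = q/y₂ = 2.941/1.753 = 1.677 m/s.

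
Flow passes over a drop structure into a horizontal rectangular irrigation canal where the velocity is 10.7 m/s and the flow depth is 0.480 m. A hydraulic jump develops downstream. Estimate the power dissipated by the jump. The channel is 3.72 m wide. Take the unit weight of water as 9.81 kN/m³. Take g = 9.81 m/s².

Fr₁ = V₁/√(g·y₁) = 10.7/√(9.81×0.480) = 4.93.
Sequent-depth ratio: y₂/y₁ = ½[√(1 + 8Fr₁²) − 1] = ½[√195.5 − 1] = 6.49.
y₂ = 6.49 × 0.480 = 3.12 m.
Head loss: ΔE = (y₂ − y₁)³/(4y₁y₂) = (3.12 − 0.480)³/(4×0.480×3.12) = 18.3/5.98 = 3.06 m.
q = V₁·y₁ = 10.7 × 0.480 = 5.14 m²/s. Q = q·b = 5.14 × 3.72 = 19.1 m³/s. P = γ·Q·ΔE = 9.81 × 19.1 × 3.06 = 574 kW.

P = 574 kW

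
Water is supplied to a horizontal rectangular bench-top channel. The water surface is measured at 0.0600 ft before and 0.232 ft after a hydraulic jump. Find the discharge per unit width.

q = 0.256 ft²/s

For a rectangular channel the momentum equation gives q² = ½·g·y₁·y₂·(y₁ + y₂) = ½×32.2×0.0600×0.232×0.292 = 0.0654.
q = √0.0654 = 0.256 ft²/s.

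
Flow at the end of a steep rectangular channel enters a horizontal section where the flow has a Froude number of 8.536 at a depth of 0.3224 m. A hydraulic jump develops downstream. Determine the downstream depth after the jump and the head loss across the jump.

Fr₁ = 8.536 (given).
Sequent-depth ratio: y₂/y₁ = ½[√(1 + 8Fr₁²) − 1] = ½[√583.91 − 1] = 11.58.
y₂ = 11.58 × 0.3224 = 3.734 m.
V₁ = Fr₁·√(g·y₁) = 8.536×√(9.81×0.3224) = 15.18 m/s; q = V₁·y₁ = 4.894 m²/s. V₂ = q/y₂ = 4.894/3.734 = 1.311 m/s. E₁ = y₁ + V₁²/2g = 12.07 m; E₂ = y₂ + V₂²/2g = 3.822 m. ΔE = E₁ − E₂ = 8.246 m.

y₂ = 3.734 m; ΔE = 8.246 m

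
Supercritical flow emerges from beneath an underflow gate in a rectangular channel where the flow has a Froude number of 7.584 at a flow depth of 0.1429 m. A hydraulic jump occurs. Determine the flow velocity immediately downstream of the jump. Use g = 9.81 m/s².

Fr₁ = 7.584 (given).
By Bélanger, y₂/y₁ = ½[√(1 + 8Fr₁²) − 1] = ½[√461.14 − 1] = 10.24.
y₂ = 10.24 × 0.1429 = 1.463 m.
V₁ = Fr₁·√(g·y₁) = 7.584×√(9.81×0.1429) = 8.979 m/s; q = V₁·y₁ = 1.283 m²/s.
V₂ = q/y₂ = 1.283/1.463 = 0.8772 m/s.

V₂ = 0.8772 m/s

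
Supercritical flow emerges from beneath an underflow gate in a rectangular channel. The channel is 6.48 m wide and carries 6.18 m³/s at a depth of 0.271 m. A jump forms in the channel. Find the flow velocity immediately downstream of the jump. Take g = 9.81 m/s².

q = Q/b = 6.18/6.48 = 0.954 m²/s; V₁ = q/y₁ = 3.52 m/s. Fr₁ = V₁/√(g·y₁) = 2.16.
By Bélanger, y₂/y₁ = ½[√(1 + 8Fr₁²) − 1] = ½[√38.27 − 1] = 2.59.
y₂ = 2.59 × 0.271 = 0.703 m.
V₂ = q/y₂ = 0.954/0.703 = 1.36 m/s.

V₂ = 1.36 m/s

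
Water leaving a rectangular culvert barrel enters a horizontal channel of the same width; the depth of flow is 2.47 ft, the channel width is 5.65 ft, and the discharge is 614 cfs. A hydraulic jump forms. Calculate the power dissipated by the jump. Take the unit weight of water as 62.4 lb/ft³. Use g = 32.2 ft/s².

P = 1099 hp

q = Q/b = 614/5.65 = 109 ft²/s; V₁ = q/y₁ = 44.0 ft/s. Fr₁ = V₁/√(g·y₁) = 4.93.
Sequent-depth ratio: y₂/y₁ = ½[√(1 + 8Fr₁²) − 1] = ½[√195.7 − 1] = 6.49.
y₂ = 6.49 × 2.47 = 16.0 ft.
V₂ = q/y₂ = 109/16.0 = 6.77 ft/s. E₁ = y₁ + V₁²/2g = 32.5 ft; E₂ = y₂ + V₂²/2g = 16.8 ft. ΔE = E₁ − E₂ = 15.8 ft.
P = γ·Q·ΔE/550 = 62.4 × 614 × 15.8 / 550 = 1099 hp.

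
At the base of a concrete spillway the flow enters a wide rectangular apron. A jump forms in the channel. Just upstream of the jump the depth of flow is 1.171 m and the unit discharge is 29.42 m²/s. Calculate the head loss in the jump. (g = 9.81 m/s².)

V₁ = q/y₁ = 29.42/1.171 = 25.12 m/s. Fr₁ = V₁/√(g·y₁) = 25.12/√(9.81×1.171) = 7.413.
From the momentum equation for a rectangular channel, y₂/y₁ = ½[√(1 + 8Fr₁²) − 1] = ½[√440.58 − 1] = 9.995.
y₂ = 9.995 × 1.171 = 11.70 m.
Head loss: ΔE = (y₂ − y₁)³/(4y₁y₂) = (11.70 − 1.171)³/(4×1.171×11.70) = 1169/54.82 = 21.32 m.

ΔE = 21.32 m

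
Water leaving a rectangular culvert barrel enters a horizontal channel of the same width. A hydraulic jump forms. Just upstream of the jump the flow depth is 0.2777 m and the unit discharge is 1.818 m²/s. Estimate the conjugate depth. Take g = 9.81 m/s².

V₁ = q/y₁ = 1.818/0.2777 = 6.547 m/s. Fr₁ = V₁/√(g·y₁) = 6.547/√(9.81×0.2777) = 3.966.
Bélanger equation: y₂/y₁ = ½[√(1 + 8Fr₁²) − 1] = ½[√126.86 − 1] = 5.132.
y₂ = 5.132 × 0.2777 = 1.425 m.

y₂ = 1.425 m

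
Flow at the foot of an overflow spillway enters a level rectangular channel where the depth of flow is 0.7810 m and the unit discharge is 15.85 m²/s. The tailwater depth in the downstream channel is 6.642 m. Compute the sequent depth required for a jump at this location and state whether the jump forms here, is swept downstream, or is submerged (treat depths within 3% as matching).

y₂ = 7.717 m; the jump is swept downstream

V₁ = q/y₁ = 15.85/0.7810 = 20.29 m/s. Fr₁ = V₁/√(g·y₁) = 20.29/√(9.81×0.7810) = 7.332.
Bélanger equation: y₂/y₁ = ½[√(1 + 8Fr₁²) − 1] = ½[√431.06 − 1] = 9.881.
y₂ = 9.881 × 0.7810 = 7.717 m.
Tailwater y_tw = 6.642 m: y_tw < y₂, so the jump is swept downstream.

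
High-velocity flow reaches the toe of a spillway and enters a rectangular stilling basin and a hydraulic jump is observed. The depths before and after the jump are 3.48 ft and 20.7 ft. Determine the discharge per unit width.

q = 167 ft²/s

For a rectangular channel the momentum equation gives q² = ½·g·y₁·y₂·(y₁ + y₂) = ½×32.2×3.48×20.7×24.2 = 28043.
q = √28043 = 167 ft²/s.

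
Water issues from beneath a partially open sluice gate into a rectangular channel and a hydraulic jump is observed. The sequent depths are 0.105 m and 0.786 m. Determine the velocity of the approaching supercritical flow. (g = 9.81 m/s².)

For a rectangular channel the momentum equation gives q² = ½·g·y₁·y₂·(y₁ + y₂) = ½×9.81×0.105×0.786×0.891 = 0.361.
q = √0.361 = 0.601 m²/s.
V₁ = q/y₁ = 0.601/0.105 = 5.72 m/s.

V₁ = 5.72 m/s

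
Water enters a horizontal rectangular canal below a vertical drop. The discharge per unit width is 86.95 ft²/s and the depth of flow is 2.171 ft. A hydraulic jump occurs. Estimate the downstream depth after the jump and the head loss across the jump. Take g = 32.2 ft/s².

y₂ = 13.66 ft; ΔE = 12.79 ft

V₁ = q/y₁ = 86.95/2.171 = 40.05 ft/s. Fr₁ = V₁/√(g·y₁) = 40.05/√(32.2×2.171) = 4.790.
Bélanger equation: y₂/y₁ = ½[√(1 + 8Fr₁²) − 1] = ½[√184.57 − 1] = 6.293.
y₂ = 6.293 × 2.171 = 13.66 ft.
Head loss: ΔE = (y₂ − y₁)³/(4y₁y₂) = (13.66 − 2.171)³/(4×2.171×13.66) = 1517/118.6 = 12.79 ft.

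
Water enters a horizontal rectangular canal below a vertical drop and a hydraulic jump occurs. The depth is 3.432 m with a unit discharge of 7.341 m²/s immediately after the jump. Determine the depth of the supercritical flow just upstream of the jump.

V₂ = q/y₂ = 7.341/3.432 = 2.139 m/s; Fr₂ = V₂/√(g·y₂) = 0.3686.
Applying the sequent-depth relation in reverse, y₁/y₂ = ½[√(1 + 8Fr₂²) − 1] = ½[√2.0872 − 1] = 0.2223.
y₁ = 0.2223 × 3.432 = 0.7631 m.

y₁ = 0.7631 m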